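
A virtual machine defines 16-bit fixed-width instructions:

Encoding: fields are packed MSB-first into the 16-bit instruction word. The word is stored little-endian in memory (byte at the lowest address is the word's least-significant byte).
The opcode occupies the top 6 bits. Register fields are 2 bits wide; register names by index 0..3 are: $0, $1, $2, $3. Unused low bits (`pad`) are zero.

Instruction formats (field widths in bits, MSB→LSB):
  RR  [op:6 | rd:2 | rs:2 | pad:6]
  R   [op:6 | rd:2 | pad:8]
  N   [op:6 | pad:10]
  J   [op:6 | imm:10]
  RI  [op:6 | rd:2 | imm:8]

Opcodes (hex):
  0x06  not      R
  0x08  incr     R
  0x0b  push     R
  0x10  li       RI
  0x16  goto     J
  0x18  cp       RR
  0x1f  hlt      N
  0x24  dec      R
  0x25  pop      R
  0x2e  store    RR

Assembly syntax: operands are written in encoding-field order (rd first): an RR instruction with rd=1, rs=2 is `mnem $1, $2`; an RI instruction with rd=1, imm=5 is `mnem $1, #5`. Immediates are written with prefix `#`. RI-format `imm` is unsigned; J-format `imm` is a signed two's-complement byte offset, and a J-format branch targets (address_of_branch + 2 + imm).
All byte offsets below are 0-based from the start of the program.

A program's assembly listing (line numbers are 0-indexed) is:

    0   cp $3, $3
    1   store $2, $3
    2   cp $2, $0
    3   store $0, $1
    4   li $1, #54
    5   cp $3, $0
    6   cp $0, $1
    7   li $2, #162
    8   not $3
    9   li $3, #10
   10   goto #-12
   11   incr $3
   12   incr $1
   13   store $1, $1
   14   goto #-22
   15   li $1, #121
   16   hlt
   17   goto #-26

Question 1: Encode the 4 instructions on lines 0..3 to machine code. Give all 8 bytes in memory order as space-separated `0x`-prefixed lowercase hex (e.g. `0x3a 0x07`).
0xc0 0x63 0xc0 0xba 0x00 0x62 0x40 0xb8

line 0 (cp): pack op=0x18:6|rd=3:2|rs=3:2|pad=0:6 = 0x63c0; little→ c0 63
line 1 (store): pack op=0x2e:6|rd=2:2|rs=3:2|pad=0:6 = 0xbac0; little→ c0 ba
line 2 (cp): pack op=0x18:6|rd=2:2|rs=0:2|pad=0:6 = 0x6200; little→ 00 62
line 3 (store): pack op=0x2e:6|rd=0:2|rs=1:2|pad=0:6 = 0xb840; little→ 40 b8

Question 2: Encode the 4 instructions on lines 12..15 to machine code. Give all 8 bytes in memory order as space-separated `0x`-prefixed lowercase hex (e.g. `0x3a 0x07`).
12. incr fields op=0x8:6|rd=1:2|pad=0:8 → word 2100h → 00 21
13. store fields op=0x2e:6|rd=1:2|rs=1:2|pad=0:6 → word b940h → 40 b9
14. goto fields op=0x16:6|imm=-22:10 → word 5beah → ea 5b
15. li fields op=0x10:6|rd=1:2|imm=121:8 → word 4179h → 79 41

0x00 0x21 0x40 0xb9 0xea 0x5b 0x79 0x41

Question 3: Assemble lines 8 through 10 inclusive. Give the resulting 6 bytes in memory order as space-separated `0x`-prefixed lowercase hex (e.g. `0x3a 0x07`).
line 8 (not): pack op=0x6:6|rd=3:2|pad=0:8 = 0x1b00; little→ 00 1b
line 9 (li): pack op=0x10:6|rd=3:2|imm=10:8 = 0x430a; little→ 0a 43
line 10 (goto): pack op=0x16:6|imm=-12:10 = 0x5bf4; little→ f4 5b

0x00 0x1b 0x0a 0x43 0xf4 0x5b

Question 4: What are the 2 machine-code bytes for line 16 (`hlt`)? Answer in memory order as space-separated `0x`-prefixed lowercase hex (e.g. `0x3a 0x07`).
0x00 0x7c

line 16 (hlt): pack op=0x1f:6|pad=0:10 = 0x7c00; little→ 00 7c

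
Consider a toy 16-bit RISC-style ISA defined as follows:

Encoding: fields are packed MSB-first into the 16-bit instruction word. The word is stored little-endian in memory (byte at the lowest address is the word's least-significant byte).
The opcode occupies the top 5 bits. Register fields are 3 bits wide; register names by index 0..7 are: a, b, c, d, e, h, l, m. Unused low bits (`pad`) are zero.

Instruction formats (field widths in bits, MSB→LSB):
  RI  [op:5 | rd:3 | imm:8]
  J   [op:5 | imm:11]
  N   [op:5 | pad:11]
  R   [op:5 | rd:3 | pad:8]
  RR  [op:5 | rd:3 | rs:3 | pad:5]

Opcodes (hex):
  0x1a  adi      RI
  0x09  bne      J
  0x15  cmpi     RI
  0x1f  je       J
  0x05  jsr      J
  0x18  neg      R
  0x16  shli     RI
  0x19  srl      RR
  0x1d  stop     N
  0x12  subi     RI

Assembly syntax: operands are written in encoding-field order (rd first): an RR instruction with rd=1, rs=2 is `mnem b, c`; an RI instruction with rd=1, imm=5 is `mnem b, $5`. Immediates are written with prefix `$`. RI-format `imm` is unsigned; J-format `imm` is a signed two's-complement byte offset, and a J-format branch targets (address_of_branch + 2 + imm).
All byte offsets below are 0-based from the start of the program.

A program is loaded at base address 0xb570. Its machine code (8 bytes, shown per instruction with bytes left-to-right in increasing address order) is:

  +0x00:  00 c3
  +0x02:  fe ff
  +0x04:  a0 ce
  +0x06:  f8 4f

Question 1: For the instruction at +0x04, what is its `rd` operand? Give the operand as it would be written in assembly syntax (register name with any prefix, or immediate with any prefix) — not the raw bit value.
l

off 0x04: read a0 ce as little → 0xcea0
  top 5b → 0x19 → srl [RR]
  rd@[10:8]=0x6 ⇒ l
  rs@[7:5]=0x5 ⇒ h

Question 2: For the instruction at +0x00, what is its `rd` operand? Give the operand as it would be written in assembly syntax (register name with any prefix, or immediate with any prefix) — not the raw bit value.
[00] 00 c3 → 0xc300
  opcode bits[15:11]=0x18: neg/R
  rd: (w>>8)&0x7=0x3 → d

d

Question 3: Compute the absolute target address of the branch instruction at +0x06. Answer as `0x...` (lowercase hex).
[06] f8 4f → 0x4ff8
  op=0x4ff8>>11=0x9 ⇒ bne (J)
  [10:0] imm=2040 (s11→-8) = $-8
  target = base 0xb570 + off 0x06 + 2 + imm -8 = 0xb570

0xb570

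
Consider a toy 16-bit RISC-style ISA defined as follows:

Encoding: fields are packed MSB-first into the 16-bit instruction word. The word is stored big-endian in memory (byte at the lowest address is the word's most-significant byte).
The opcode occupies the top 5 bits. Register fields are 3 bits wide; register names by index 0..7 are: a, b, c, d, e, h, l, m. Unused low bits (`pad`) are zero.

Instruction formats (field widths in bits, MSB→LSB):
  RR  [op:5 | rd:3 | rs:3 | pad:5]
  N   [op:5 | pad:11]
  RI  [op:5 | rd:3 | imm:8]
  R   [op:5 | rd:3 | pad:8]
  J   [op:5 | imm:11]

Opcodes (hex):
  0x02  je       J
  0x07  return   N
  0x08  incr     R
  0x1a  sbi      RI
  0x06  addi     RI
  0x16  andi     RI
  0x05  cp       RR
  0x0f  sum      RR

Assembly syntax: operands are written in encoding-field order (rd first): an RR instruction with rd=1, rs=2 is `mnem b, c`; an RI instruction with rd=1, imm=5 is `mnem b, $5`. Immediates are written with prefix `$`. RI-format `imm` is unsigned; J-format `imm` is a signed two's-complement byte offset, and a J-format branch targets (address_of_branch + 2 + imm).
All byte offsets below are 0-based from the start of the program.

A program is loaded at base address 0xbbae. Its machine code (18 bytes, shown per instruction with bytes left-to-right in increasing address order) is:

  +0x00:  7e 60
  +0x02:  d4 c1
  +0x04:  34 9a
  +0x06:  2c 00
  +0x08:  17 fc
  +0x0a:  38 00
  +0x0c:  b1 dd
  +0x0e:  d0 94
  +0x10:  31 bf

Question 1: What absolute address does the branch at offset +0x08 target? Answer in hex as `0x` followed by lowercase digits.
0xbbb4

+0x08: 17 fc ⇒ word 0x17fc (big)
  opcode bits[15:11]=0x2: je/J
  [10:0] imm=2044 (s11→-4) = $-4
  target = base 0xbbae + off 0x08 + 2 + imm -4 = 0xbbb4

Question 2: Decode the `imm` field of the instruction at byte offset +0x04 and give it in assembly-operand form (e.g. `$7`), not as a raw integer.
@+04  big-endian(34 9a) = 0x349a
  top 5b → 0x6 → addi [RI]
  rd: (w>>8)&0x7=0x4 → e
  imm: (w>>0)&0xff=0x9a → $154

$154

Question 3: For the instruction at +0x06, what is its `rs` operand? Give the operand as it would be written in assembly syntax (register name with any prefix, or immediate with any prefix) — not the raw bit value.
a

[06] 2c 00 → 0x2c00
  opcode bits[15:11]=0x5: cp/RR
  rd@[10:8]=0x4 ⇒ e
  rs@[7:5]=0x0 ⇒ a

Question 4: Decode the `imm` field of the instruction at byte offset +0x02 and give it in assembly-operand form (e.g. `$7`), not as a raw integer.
$193

off 0x02: read d4 c1 as big → 0xd4c1
  opcode bits[15:11]=0x1a: sbi/RI
  [10:8] rd=4 = e
  [7:0] imm=193 = $193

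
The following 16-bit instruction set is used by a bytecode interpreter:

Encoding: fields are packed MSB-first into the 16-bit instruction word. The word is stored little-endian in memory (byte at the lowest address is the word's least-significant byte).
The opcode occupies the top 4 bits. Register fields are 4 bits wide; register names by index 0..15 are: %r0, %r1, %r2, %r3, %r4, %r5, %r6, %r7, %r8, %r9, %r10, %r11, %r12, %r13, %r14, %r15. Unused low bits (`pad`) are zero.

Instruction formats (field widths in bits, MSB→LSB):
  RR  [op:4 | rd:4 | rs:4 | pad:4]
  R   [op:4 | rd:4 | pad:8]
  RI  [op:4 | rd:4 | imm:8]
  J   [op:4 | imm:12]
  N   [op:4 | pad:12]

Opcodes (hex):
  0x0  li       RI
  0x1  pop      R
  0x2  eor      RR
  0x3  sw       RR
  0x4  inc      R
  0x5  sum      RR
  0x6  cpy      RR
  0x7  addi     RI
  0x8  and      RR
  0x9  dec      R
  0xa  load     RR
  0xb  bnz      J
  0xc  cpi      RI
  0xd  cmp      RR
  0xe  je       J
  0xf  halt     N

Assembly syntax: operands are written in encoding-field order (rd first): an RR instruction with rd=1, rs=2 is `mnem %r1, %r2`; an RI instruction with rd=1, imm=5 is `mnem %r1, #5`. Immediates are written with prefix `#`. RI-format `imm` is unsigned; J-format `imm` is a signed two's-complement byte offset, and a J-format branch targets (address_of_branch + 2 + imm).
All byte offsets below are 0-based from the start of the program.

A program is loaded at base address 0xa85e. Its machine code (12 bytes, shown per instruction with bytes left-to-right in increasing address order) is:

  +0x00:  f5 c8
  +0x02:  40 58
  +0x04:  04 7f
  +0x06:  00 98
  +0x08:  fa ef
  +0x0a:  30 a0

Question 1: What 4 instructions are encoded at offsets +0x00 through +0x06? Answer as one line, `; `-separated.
cpi %r8, #245; sum %r8, %r4; addi %r15, #4; dec %r8

+0x00: f5 c8 ⇒ word 0xc8f5 (little)
  op=0xc8f5>>12=0xc ⇒ cpi (RI)
  rd: (w>>8)&0xf=0x8 → %r8
  imm: (w>>0)&0xff=0xf5 → #245
+0x02: 40 58 ⇒ word 0x5840 (little)
  op=0x5840>>12=0x5 ⇒ sum (RR)
  rd: (w>>8)&0xf=0x8 → %r8
  rs: (w>>4)&0xf=0x4 → %r4
+0x04: 04 7f ⇒ word 0x7f04 (little)
  op=0x7f04>>12=0x7 ⇒ addi (RI)
  rd: (w>>8)&0xf=0xf → %r15
  imm: (w>>0)&0xff=0x4 → #4
+0x06: 00 98 ⇒ word 0x9800 (little)
  op=0x9800>>12=0x9 ⇒ dec (R)
  rd: (w>>8)&0xf=0x8 → %r8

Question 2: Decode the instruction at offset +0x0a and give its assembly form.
off 0x0a: read 30 a0 as little → 0xa030
  opcode bits[15:12]=0xa: load/RR
  [11:8] rd=0 = %r0
  [7:4] rs=3 = %r3

load %r0, %r3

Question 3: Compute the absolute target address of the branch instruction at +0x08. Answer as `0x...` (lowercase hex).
@+08  little-endian(fa ef) = 0xeffa
  opcode bits[15:12]=0xe: je/J
  imm@[11:0]=0xffa (s12→-6) ⇒ #-6
  target = base 0xa85e + off 0x08 + 2 + imm -6 = 0xa862

0xa862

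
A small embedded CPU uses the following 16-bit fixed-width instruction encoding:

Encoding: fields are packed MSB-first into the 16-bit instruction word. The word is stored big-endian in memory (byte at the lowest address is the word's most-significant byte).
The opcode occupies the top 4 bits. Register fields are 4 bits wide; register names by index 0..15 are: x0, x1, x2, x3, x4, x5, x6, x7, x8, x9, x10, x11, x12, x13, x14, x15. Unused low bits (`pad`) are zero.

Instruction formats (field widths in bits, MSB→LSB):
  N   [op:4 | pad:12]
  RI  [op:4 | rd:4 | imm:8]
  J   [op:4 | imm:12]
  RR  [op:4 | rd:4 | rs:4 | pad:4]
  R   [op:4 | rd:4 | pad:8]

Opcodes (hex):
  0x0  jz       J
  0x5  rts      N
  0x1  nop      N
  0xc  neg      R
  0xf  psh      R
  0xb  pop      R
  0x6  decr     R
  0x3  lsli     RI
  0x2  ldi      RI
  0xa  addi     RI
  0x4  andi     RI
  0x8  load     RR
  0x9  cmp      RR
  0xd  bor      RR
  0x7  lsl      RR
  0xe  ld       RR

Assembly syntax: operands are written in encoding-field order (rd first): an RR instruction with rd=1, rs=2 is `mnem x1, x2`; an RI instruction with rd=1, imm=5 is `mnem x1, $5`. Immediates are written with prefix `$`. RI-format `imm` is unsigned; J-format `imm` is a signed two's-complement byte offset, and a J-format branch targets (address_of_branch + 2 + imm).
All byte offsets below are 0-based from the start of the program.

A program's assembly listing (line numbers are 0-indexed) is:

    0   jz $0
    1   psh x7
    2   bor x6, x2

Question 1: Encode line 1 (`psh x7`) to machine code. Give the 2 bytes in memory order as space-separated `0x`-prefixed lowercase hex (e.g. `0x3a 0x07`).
0xf7 0x00

L1: psh op=0xf:4|rd=7:4|pad=0:8 ⇒ 0xf700 ⇒ big f7 00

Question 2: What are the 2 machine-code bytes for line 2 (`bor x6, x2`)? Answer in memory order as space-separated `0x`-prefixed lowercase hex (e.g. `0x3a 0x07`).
0xd6 0x20

line 2 (bor): pack op=0xd:4|rd=6:4|rs=2:4|pad=0:4 = 0xd620; big→ d6 20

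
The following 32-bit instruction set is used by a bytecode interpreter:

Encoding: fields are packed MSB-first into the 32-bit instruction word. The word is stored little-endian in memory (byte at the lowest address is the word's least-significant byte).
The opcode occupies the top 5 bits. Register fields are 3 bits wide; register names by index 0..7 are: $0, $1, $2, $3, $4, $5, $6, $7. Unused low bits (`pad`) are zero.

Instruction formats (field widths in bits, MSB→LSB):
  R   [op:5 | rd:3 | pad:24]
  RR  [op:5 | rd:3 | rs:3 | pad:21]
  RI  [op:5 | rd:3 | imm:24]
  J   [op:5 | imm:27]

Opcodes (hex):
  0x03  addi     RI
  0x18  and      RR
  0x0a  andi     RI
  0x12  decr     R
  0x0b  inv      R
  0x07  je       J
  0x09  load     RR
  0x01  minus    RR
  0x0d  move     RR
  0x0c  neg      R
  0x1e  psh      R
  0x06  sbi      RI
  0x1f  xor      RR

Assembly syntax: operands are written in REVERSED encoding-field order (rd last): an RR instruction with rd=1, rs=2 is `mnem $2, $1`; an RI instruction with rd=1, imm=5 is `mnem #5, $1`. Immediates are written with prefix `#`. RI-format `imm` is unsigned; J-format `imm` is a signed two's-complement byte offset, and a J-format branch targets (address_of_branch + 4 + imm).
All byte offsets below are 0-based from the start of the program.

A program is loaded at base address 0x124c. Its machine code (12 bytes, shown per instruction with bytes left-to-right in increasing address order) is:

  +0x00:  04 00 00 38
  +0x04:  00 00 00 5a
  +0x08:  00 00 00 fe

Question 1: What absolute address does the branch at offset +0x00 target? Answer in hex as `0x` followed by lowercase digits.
off 0x00: read 04 00 00 38 as little → 0x38000004
  top 5b → 0x7 → je [J]
  imm: (w>>0)&0x7ffffff=0x4 → #4
  target = base 0x124c + off 0x00 + 4 + imm 4 = 0x1254

0x1254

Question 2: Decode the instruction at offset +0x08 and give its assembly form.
@+08  little-endian(00 00 00 fe) = 0xfe000000
  opcode bits[31:27]=0x1f: xor/RR
  rd: (w>>24)&0x7=0x6 → $6
  rs: (w>>21)&0x7=0x0 → $0

xor $0, $6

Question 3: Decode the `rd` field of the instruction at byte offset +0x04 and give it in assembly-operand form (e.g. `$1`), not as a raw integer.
$2

+0x04: 00 00 00 5a ⇒ word 0x5a000000 (little)
  op=0x5a000000>>27=0xb ⇒ inv (R)
  rd: (w>>24)&0x7=0x2 → $2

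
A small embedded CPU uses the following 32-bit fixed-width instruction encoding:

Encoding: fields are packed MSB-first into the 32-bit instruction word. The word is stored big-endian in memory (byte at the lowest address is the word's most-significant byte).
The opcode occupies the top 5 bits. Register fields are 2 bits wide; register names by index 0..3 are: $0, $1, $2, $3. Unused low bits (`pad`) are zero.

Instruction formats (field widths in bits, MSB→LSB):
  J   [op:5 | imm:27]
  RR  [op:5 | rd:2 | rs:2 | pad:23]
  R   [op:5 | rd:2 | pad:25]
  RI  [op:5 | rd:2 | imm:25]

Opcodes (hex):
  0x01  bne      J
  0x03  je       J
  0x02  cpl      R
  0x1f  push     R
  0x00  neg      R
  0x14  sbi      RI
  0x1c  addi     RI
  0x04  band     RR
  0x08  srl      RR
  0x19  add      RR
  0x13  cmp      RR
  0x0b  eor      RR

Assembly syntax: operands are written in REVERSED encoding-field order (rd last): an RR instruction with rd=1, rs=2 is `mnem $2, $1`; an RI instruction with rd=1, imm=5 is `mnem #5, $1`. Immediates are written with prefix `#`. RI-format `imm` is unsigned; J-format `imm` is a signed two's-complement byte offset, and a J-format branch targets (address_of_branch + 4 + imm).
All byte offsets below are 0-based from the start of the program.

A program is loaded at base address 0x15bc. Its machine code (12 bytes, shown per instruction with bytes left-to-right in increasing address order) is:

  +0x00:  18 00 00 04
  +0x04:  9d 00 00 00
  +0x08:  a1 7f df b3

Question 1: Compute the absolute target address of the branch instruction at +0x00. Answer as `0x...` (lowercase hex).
[00] 18 00 00 04 → 0x18000004
  op=0x18000004>>27=0x3 ⇒ je (J)
  imm: (w>>0)&0x7ffffff=0x4 → #4
  target = base 0x15bc + off 0x00 + 4 + imm 4 = 0x15c4

0x15c4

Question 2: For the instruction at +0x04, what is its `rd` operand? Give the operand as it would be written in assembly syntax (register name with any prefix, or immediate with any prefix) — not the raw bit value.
$2

@+04  big-endian(9d 00 00 00) = 0x9d000000
  opcode bits[31:27]=0x13: cmp/RR
  [26:25] rd=2 = $2
  [24:23] rs=2 = $2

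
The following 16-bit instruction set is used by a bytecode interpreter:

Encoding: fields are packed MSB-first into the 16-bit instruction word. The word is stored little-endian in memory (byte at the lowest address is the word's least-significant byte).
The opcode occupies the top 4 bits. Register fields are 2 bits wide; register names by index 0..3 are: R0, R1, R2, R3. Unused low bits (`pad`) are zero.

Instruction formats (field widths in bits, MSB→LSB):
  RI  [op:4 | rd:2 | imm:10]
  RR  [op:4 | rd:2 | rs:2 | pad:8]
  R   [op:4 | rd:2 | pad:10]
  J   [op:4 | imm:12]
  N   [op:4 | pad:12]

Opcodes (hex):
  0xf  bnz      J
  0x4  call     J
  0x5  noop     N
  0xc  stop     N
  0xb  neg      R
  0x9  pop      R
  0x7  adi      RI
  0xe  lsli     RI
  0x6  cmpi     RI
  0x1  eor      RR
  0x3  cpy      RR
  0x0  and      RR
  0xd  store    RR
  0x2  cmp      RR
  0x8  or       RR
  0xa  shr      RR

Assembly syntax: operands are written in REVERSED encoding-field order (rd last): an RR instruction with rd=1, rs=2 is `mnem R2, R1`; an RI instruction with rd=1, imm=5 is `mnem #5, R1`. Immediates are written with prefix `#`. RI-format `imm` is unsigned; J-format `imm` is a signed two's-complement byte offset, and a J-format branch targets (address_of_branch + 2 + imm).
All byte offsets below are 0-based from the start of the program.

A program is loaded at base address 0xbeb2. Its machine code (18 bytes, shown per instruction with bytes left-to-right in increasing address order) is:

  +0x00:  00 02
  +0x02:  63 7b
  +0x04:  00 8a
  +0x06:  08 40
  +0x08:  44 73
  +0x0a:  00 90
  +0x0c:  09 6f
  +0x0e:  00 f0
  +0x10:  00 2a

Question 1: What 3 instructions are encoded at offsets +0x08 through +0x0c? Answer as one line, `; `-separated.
@+08  little-endian(44 73) = 0x7344
  top 4b → 0x7 → adi [RI]
  [11:10] rd=0 = R0
  [9:0] imm=836 = #836
@+0a  little-endian(00 90) = 0x9000
  top 4b → 0x9 → pop [R]
  [11:10] rd=0 = R0
@+0c  little-endian(09 6f) = 0x6f09
  top 4b → 0x6 → cmpi [RI]
  [11:10] rd=3 = R3
  [9:0] imm=777 = #777

adi #836, R0; pop R0; cmpi #777, R3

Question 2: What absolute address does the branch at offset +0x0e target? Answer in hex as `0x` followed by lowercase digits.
0xbec2

@+0e  little-endian(00 f0) = 0xf000
  op=0xf000>>12=0xf ⇒ bnz (J)
  imm@[11:0]=0x0 ⇒ #0
  target = base 0xbeb2 + off 0x0e + 2 + imm 0 = 0xbec2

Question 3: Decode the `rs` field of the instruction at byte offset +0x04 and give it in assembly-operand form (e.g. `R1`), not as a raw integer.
@+04  little-endian(00 8a) = 0x8a00
  op=0x8a00>>12=0x8 ⇒ or (RR)
  rd@[11:10]=0x2 ⇒ R2
  rs@[9:8]=0x2 ⇒ R2

R2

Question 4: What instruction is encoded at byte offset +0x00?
and R2, R0

[00] 00 02 → 0x0200
  op=0x0200>>12=0x0 ⇒ and (RR)
  rd@[11:10]=0x0 ⇒ R0
  rs@[9:8]=0x2 ⇒ R2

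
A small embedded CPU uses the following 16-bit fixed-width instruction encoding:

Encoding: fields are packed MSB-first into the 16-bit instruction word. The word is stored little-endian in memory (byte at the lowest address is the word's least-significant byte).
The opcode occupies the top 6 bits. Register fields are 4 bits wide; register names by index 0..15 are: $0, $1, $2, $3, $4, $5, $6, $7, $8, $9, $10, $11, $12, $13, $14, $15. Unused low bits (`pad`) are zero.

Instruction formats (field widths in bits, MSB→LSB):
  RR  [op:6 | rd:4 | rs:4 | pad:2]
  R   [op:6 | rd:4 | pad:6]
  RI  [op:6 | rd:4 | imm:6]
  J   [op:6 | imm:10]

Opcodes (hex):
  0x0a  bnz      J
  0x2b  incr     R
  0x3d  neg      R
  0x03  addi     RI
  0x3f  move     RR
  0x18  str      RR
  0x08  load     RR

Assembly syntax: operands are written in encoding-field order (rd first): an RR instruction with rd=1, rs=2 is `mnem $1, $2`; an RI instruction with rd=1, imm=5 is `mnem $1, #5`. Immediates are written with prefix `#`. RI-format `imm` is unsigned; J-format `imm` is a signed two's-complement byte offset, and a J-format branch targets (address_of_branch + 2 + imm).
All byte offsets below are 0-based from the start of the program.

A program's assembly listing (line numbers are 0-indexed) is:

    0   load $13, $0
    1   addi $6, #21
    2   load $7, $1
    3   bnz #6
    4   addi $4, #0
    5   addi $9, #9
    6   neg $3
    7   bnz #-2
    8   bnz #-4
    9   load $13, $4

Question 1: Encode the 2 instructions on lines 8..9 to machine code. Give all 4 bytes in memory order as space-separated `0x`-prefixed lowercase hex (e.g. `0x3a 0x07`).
0xfc 0x2b 0x50 0x23

line 8 (bnz): pack op=0xa:6|imm=-4:10 = 0x2bfc; little→ fc 2b
line 9 (load): pack op=0x8:6|rd=13:4|rs=4:4|pad=0:2 = 0x2350; little→ 50 23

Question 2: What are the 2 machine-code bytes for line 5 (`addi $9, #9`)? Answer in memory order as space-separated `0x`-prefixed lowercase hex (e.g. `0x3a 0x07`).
0x49 0x0e

L5: addi op=0x3:6|rd=9:4|imm=9:6 ⇒ 0x0e49 ⇒ little 49 0e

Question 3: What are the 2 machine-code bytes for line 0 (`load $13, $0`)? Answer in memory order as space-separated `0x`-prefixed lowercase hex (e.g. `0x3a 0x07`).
0x40 0x23

0. load fields op=0x8:6|rd=13:4|rs=0:4|pad=0:2 → word 2340h → 40 23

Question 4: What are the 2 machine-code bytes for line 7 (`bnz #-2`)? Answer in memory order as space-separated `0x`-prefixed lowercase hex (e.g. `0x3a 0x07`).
line 7 (bnz): pack op=0xa:6|imm=-2:10 = 0x2bfe; little→ fe 2b

0xfe 0x2b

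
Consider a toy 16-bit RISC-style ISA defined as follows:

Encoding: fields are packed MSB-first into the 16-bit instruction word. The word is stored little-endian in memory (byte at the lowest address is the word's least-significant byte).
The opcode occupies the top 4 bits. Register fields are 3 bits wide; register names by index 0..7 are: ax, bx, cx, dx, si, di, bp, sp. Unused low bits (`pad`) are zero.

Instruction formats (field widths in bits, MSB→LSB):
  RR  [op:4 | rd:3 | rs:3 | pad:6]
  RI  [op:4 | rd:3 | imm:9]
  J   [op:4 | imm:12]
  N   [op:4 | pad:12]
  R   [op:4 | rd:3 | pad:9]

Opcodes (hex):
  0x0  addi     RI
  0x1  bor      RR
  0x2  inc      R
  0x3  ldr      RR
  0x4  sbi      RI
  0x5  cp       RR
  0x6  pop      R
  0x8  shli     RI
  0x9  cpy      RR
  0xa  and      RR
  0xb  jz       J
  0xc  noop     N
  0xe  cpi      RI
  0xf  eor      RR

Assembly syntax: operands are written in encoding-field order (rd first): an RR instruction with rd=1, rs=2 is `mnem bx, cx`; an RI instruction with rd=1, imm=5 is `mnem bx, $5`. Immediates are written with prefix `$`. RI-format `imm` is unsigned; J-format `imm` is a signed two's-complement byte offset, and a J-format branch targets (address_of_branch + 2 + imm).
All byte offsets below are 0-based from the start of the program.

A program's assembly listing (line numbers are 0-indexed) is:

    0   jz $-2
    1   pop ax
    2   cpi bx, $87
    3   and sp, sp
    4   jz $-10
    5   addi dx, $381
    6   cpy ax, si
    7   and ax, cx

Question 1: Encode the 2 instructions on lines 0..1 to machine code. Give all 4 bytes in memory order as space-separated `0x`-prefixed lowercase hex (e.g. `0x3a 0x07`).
0xfe 0xbf 0x00 0x60

L0: jz op=0xb:4|imm=-2:12 ⇒ 0xbffe ⇒ little fe bf
L1: pop op=0x6:4|rd=0:3|pad=0:9 ⇒ 0x6000 ⇒ little 00 60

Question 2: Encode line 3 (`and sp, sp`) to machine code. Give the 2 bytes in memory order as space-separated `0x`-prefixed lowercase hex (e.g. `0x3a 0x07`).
0xc0 0xaf

3. and fields op=0xa:4|rd=7:3|rs=7:3|pad=0:6 → word afc0h → c0 af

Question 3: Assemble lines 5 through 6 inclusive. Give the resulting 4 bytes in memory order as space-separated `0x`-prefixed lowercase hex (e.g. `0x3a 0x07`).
0x7d 0x07 0x00 0x91

line 5 (addi): pack op=0x0:4|rd=3:3|imm=381:9 = 0x077d; little→ 7d 07
line 6 (cpy): pack op=0x9:4|rd=0:3|rs=4:3|pad=0:6 = 0x9100; little→ 00 91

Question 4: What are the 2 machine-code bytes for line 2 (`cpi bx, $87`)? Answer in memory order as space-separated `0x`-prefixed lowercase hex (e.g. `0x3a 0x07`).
0x57 0xe2

L2: cpi op=0xe:4|rd=1:3|imm=87:9 ⇒ 0xe257 ⇒ little 57 e2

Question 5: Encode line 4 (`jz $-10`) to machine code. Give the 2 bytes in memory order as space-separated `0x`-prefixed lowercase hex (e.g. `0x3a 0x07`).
line 4 (jz): pack op=0xb:4|imm=-10:12 = 0xbff6; little→ f6 bf

0xf6 0xbf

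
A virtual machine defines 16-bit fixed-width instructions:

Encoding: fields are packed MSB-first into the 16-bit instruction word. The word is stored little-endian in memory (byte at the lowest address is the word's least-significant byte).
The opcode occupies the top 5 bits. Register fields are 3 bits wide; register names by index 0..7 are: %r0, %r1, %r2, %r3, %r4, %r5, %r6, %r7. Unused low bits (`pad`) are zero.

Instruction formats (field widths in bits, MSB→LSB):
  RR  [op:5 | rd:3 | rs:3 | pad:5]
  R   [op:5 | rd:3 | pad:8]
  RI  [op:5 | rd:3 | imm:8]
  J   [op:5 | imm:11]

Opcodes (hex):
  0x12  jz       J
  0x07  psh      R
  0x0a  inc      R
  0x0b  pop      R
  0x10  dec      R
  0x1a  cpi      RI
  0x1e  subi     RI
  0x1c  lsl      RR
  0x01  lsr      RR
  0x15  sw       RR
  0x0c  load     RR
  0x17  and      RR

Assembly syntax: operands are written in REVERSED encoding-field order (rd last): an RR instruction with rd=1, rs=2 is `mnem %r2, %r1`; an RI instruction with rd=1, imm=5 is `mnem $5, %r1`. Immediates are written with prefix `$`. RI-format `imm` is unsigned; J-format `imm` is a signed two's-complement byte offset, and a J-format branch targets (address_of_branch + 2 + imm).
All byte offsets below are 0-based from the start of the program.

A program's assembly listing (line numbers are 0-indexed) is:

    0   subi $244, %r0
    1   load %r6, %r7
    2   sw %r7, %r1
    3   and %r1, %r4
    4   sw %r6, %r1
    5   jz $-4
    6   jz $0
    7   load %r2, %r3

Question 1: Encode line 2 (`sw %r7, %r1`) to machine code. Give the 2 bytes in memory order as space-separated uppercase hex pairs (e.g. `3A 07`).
E0 A9

L2: sw op=0x15:5|rd=1:3|rs=7:3|pad=0:5 ⇒ 0xa9e0 ⇒ little e0 a9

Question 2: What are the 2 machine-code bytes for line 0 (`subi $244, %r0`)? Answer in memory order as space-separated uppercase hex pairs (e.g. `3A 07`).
F4 F0

0. subi fields op=0x1e:5|rd=0:3|imm=244:8 → word f0f4h → f4 f0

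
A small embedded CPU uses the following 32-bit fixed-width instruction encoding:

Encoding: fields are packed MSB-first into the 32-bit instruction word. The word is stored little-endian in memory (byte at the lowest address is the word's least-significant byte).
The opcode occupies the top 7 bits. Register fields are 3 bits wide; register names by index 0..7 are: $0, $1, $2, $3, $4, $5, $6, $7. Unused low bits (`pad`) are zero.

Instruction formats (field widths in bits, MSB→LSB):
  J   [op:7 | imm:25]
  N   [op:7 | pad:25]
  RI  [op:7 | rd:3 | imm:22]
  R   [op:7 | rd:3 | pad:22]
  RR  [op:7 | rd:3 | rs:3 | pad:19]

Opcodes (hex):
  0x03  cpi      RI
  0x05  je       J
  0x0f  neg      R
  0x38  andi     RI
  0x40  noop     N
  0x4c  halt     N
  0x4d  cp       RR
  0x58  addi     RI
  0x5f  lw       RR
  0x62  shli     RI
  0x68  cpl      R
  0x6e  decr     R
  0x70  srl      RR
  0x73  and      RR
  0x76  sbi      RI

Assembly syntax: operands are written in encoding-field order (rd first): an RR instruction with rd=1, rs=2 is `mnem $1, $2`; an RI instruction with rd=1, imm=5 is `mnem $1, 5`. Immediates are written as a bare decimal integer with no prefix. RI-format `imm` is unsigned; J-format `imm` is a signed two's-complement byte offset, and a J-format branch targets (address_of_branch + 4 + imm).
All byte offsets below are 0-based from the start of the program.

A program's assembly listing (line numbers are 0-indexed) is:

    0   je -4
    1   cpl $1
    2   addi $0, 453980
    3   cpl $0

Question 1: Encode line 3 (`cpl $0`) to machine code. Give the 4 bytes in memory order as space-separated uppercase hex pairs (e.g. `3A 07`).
00 00 00 D0

line 3 (cpl): pack op=0x68:7|rd=0:3|pad=0:22 = 0xd0000000; little→ 00 00 00 d0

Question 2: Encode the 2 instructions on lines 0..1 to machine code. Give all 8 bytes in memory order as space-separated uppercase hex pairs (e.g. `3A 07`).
0. je fields op=0x5:7|imm=-4:25 → word 0bfffffch → fc ff ff 0b
1. cpl fields op=0x68:7|rd=1:3|pad=0:22 → word d0400000h → 00 00 40 d0

FC FF FF 0B 00 00 40 D0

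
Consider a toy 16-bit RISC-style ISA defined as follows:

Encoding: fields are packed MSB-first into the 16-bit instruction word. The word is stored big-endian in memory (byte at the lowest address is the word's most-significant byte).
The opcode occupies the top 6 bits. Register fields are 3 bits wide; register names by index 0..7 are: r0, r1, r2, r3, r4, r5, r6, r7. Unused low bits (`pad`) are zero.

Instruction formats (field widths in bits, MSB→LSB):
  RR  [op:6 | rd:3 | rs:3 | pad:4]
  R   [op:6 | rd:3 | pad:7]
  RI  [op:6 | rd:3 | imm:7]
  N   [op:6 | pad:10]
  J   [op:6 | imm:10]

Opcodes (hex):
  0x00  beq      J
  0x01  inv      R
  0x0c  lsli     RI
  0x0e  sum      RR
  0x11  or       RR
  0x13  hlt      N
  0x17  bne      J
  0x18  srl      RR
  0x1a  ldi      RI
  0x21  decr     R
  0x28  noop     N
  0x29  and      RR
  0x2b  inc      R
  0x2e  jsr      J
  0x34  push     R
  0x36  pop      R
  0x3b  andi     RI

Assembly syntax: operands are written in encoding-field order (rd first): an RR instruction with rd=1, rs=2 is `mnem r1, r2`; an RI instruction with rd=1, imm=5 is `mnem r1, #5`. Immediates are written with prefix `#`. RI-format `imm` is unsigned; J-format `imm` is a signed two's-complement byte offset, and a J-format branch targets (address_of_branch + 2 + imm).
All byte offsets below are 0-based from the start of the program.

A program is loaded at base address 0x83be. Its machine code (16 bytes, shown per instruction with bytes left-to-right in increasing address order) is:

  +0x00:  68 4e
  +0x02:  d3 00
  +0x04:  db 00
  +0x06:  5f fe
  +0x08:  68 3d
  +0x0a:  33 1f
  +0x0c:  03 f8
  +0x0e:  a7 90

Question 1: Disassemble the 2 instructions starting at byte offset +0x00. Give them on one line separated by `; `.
ldi r0, #78; push r6

[00] 68 4e → 0x684e
  op=0x684e>>10=0x1a ⇒ ldi (RI)
  rd: (w>>7)&0x7=0x0 → r0
  imm: (w>>0)&0x7f=0x4e → #78
[02] d3 00 → 0xd300
  op=0xd300>>10=0x34 ⇒ push (R)
  rd: (w>>7)&0x7=0x6 → r6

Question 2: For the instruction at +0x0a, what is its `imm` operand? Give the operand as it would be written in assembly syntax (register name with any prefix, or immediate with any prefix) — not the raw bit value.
#31

@+0a  big-endian(33 1f) = 0x331f
  opcode bits[15:10]=0xc: lsli/RI
  rd: (w>>7)&0x7=0x6 → r6
  imm: (w>>0)&0x7f=0x1f → #31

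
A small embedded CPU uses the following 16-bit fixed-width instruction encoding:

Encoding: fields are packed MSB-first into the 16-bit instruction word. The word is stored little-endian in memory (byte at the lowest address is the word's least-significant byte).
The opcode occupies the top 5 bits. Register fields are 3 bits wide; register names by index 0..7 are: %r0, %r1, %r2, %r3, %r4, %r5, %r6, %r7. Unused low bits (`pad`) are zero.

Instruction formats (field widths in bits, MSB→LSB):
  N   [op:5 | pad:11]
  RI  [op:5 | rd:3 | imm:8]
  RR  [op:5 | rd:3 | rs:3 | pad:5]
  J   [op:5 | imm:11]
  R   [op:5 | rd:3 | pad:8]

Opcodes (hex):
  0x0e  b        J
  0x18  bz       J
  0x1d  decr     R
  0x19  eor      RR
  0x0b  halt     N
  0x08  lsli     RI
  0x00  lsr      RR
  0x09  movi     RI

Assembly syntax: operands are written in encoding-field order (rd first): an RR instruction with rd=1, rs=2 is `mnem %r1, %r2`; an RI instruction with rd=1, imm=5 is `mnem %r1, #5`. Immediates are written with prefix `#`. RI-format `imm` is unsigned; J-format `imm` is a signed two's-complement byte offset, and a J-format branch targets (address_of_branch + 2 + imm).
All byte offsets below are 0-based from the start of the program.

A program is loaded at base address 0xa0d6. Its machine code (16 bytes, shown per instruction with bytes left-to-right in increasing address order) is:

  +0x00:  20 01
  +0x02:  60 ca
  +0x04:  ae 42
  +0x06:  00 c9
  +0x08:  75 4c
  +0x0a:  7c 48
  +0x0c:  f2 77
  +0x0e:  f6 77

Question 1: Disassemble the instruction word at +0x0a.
[0a] 7c 48 → 0x487c
  top 5b → 0x9 → movi [RI]
  rd@[10:8]=0x0 ⇒ %r0
  imm@[7:0]=0x7c ⇒ #124

movi %r0, #124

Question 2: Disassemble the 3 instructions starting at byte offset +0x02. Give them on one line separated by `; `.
eor %r2, %r3; lsli %r2, #174; eor %r1, %r0

@+02  little-endian(60 ca) = 0xca60
  top 5b → 0x19 → eor [RR]
  rd@[10:8]=0x2 ⇒ %r2
  rs@[7:5]=0x3 ⇒ %r3
@+04  little-endian(ae 42) = 0x42ae
  top 5b → 0x8 → lsli [RI]
  rd@[10:8]=0x2 ⇒ %r2
  imm@[7:0]=0xae ⇒ #174
@+06  little-endian(00 c9) = 0xc900
  top 5b → 0x19 → eor [RR]
  rd@[10:8]=0x1 ⇒ %r1
  rs@[7:5]=0x0 ⇒ %r0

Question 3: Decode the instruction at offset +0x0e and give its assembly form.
[0e] f6 77 → 0x77f6
  op=0x77f6>>11=0xe ⇒ b (J)
  imm@[10:0]=0x7f6 (s11→-10) ⇒ #-10

b #-10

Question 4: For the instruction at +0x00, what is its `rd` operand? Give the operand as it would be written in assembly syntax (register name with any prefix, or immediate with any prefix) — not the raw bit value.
%r1

+0x00: 20 01 ⇒ word 0x0120 (little)
  top 5b → 0x0 → lsr [RR]
  rd: (w>>8)&0x7=0x1 → %r1
  rs: (w>>5)&0x7=0x1 → %r1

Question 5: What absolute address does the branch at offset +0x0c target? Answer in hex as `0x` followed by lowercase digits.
0xa0d6

+0x0c: f2 77 ⇒ word 0x77f2 (little)
  opcode bits[15:11]=0xe: b/J
  [10:0] imm=2034 (s11→-14) = #-14
  target = base 0xa0d6 + off 0x0c + 2 + imm -14 = 0xa0d6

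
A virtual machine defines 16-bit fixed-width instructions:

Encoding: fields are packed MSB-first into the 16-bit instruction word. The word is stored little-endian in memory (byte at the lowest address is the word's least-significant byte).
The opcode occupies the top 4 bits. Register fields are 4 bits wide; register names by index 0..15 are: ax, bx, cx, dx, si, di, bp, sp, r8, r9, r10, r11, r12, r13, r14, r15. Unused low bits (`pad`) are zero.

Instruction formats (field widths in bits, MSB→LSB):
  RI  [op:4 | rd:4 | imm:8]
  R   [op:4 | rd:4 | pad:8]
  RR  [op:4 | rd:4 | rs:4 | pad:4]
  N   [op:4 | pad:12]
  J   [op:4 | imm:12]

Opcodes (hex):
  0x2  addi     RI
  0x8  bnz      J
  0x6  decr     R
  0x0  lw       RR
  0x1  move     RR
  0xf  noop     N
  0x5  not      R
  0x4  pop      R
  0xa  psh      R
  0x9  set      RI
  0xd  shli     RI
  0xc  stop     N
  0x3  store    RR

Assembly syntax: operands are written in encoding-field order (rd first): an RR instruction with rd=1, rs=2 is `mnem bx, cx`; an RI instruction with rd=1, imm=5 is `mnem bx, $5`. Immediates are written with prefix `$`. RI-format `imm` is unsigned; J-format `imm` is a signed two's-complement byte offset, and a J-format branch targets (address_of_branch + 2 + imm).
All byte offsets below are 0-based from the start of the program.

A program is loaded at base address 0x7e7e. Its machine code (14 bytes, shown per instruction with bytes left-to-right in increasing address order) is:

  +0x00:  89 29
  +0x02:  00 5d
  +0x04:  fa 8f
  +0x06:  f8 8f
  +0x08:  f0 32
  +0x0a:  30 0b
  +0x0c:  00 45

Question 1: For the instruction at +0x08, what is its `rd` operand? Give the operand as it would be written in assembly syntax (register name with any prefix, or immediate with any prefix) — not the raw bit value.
cx

@+08  little-endian(f0 32) = 0x32f0
  op=0x32f0>>12=0x3 ⇒ store (RR)
  rd: (w>>8)&0xf=0x2 → cx
  rs: (w>>4)&0xf=0xf → r15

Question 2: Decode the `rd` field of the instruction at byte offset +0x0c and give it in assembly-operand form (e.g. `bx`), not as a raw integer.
di

+0x0c: 00 45 ⇒ word 0x4500 (little)
  opcode bits[15:12]=0x4: pop/R
  [11:8] rd=5 = di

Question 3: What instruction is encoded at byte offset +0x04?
bnz $-6

off 0x04: read fa 8f as little → 0x8ffa
  top 4b → 0x8 → bnz [J]
  imm@[11:0]=0xffa (s12→-6) ⇒ $-6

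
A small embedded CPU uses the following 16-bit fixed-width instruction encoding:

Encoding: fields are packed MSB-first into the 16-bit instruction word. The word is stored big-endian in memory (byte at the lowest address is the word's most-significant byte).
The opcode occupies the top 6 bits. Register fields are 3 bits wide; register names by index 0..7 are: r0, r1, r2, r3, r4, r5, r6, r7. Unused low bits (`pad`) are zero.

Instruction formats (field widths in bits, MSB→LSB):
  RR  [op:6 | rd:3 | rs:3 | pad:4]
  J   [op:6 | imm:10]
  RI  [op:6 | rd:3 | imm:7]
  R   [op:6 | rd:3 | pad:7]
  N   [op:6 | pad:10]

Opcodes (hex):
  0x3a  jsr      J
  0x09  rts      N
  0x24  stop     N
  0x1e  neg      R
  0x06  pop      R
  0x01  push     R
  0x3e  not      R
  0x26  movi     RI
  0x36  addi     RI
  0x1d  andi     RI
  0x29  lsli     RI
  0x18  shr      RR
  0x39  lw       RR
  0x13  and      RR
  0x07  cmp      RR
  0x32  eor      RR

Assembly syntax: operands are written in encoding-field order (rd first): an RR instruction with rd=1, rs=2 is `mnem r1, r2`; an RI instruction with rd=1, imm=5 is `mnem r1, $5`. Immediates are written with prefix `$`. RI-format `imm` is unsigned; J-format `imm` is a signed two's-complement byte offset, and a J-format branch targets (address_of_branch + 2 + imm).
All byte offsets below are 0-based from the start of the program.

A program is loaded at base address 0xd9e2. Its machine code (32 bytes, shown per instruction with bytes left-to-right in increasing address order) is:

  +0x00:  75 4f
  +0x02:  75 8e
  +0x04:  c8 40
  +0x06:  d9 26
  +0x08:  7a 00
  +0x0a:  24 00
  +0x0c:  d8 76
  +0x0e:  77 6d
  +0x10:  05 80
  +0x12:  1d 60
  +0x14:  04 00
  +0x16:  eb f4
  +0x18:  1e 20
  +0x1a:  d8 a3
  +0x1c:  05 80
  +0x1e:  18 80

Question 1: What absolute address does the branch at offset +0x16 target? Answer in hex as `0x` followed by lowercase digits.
[16] eb f4 → 0xebf4
  top 6b → 0x3a → jsr [J]
  imm@[9:0]=0x3f4 (s10→-12) ⇒ $-12
  target = base 0xd9e2 + off 0x16 + 2 + imm -12 = 0xd9ee

0xd9ee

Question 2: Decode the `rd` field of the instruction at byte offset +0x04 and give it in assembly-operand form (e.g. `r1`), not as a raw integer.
r0

+0x04: c8 40 ⇒ word 0xc840 (big)
  op=0xc840>>10=0x32 ⇒ eor (RR)
  [9:7] rd=0 = r0
  [6:4] rs=4 = r4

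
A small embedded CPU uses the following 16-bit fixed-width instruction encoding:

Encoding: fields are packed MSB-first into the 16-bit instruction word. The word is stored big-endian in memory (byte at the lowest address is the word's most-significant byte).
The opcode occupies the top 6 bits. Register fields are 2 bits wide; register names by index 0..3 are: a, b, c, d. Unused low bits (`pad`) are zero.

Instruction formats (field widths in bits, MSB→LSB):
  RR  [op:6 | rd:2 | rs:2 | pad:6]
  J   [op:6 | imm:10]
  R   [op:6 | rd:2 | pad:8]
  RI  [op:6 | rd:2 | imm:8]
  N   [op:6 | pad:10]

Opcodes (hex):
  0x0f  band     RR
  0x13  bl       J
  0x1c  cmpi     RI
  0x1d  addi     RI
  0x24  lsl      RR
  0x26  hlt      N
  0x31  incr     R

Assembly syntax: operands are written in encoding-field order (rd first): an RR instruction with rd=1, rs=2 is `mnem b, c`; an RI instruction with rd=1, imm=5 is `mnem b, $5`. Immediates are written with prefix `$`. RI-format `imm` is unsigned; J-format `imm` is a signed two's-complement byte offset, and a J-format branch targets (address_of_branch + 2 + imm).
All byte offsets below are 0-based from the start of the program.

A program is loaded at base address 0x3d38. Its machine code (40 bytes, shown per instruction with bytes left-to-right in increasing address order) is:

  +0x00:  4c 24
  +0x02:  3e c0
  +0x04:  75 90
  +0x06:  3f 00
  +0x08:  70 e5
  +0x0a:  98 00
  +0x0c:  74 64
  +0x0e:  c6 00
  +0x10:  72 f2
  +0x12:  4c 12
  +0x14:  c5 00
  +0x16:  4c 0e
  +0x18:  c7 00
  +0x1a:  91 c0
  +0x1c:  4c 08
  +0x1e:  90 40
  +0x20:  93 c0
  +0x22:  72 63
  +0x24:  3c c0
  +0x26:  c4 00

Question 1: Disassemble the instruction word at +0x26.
incr a

+0x26: c4 00 ⇒ word 0xc400 (big)
  op=0xc400>>10=0x31 ⇒ incr (R)
  [9:8] rd=0 = a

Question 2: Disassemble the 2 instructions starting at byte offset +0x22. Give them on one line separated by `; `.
+0x22: 72 63 ⇒ word 0x7263 (big)
  opcode bits[15:10]=0x1c: cmpi/RI
  rd: (w>>8)&0x3=0x2 → c
  imm: (w>>0)&0xff=0x63 → $99
+0x24: 3c c0 ⇒ word 0x3cc0 (big)
  opcode bits[15:10]=0xf: band/RR
  rd: (w>>8)&0x3=0x0 → a
  rs: (w>>6)&0x3=0x3 → d

cmpi c, $99; band a, d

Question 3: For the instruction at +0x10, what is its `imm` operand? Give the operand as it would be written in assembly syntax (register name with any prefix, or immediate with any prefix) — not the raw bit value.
+0x10: 72 f2 ⇒ word 0x72f2 (big)
  top 6b → 0x1c → cmpi [RI]
  rd@[9:8]=0x2 ⇒ c
  imm@[7:0]=0xf2 ⇒ $242

$242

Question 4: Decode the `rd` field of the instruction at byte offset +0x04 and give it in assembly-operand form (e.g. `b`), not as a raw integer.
b

[04] 75 90 → 0x7590
  top 6b → 0x1d → addi [RI]
  rd: (w>>8)&0x3=0x1 → b
  imm: (w>>0)&0xff=0x90 → $144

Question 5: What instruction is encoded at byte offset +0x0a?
hlt

@+0a  big-endian(98 00) = 0x9800
  op=0x9800>>10=0x26 ⇒ hlt (N)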